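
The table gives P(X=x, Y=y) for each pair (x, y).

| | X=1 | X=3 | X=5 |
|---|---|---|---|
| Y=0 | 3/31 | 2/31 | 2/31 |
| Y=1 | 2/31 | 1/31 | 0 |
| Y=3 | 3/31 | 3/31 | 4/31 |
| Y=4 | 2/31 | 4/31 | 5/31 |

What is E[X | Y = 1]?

5/3

P(Y = 1) = 3/31.
Σ X·P over the event = 1·(2/31) + 3·(1/31) = 5/31.
E[X | Y = 1] = (5/31) / (3/31) = 5/3.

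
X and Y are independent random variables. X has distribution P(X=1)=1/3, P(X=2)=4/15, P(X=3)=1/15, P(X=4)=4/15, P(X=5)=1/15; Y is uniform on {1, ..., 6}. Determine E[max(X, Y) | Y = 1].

37/15

P(Y = 1) = 1/6.
Summing max(X,Y)·P(x,y) over outcomes with Y = 1 gives 37/90.
E[max(X, Y) | Y = 1] = (37/90) / (1/6) = 37/15.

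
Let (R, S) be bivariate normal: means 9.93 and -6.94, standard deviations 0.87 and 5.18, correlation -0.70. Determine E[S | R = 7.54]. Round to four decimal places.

3.0211

E[S | R=x] = μ_S + ρ(σ_S/σ_R)(x − μ_R) for jointly normal variables.
E[S | R=7.54] = -6.94 + (-0.70)·(5.18/0.87)·(7.54 − (9.93)) = -6.94 + (-4.16782)·(-2.39) = 3.0211.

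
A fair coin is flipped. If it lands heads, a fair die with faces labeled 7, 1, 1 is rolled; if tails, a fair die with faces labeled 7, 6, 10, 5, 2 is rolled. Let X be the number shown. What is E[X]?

9/2

E[X | heads] = (7+1+1)/3 = 3.
E[X | tails] = (7+6+10+5+2)/5 = 6.
By the law of total expectation,
E[X] = (1/2)·(3) + (1/2)·(6) = 9/2.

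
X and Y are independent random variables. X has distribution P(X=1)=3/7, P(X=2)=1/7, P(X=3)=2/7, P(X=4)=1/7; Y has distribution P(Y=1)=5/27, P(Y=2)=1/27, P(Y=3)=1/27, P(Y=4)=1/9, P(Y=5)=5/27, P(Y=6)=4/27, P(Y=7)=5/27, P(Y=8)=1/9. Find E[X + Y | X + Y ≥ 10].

327/31

P(X + Y ≥ 10) = 31/189.
Summing (X+Y)·P(x,y) over outcomes with X + Y ≥ 10 gives 109/63.
E[X + Y | X + Y ≥ 10] = (109/63) / (31/189) = 327/31.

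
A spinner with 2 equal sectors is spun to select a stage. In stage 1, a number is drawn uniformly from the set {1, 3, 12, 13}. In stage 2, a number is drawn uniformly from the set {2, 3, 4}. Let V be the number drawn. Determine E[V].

41/8

E[V | stage 1] = (1+3+12+13)/4 = 29/4.
E[V | stage 2] = (2+3+4)/3 = 3.
By the law of total expectation,
E[V] = (1/2)·(29/4) + (1/2)·(3) = 41/8.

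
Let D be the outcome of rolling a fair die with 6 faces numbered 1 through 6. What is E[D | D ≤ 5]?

3

Given D ≤ 5, D is equally likely to be any of {1, 2, 3, 4, 5}.
E[D | D ≤ 5] = (1 + 2 + 3 + 4 + 5) / 5 = 3.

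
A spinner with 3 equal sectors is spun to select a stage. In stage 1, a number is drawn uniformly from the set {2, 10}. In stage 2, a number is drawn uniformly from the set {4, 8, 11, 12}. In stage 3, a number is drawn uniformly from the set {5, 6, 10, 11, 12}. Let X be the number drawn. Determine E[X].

157/20

E[X | stage 1] = (2+10)/2 = 6.
E[X | stage 2] = (4+8+11+12)/4 = 35/4.
E[X | stage 3] = (5+6+10+11+12)/5 = 44/5.
E[X] = (1/3)·(6) + (1/3)·(35/4) + (1/3)·(44/5) = 157/20.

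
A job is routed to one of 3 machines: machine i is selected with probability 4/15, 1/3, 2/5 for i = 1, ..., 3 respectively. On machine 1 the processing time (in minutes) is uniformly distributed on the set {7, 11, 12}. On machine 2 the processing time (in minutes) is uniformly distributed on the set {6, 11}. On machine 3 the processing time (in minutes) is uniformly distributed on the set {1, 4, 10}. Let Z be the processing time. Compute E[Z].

E[Z | machine 1] = (7+11+12)/3 = 10.
E[Z | machine 2] = (6+11)/2 = 17/2.
E[Z | machine 3] = (1+4+10)/3 = 5.
E[Z] = (4/15)·(10) + (1/3)·(17/2) + (2/5)·(5) = 15/2.

15/2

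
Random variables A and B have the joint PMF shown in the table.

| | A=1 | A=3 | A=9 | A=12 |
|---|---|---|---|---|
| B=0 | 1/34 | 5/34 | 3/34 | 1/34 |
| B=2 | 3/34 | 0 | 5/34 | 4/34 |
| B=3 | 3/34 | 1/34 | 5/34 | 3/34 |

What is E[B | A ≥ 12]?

17/8

P(A ≥ 12) = 4/17.
Σ B·P over the event = 0·(1/34) + 2·(4/34) + 3·(3/34) = 1/2.
E[B | A ≥ 12] = (1/2) / (4/17) = 17/8.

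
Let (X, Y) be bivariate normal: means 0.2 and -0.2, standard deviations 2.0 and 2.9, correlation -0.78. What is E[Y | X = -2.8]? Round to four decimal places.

3.1930

E[Y | X=x] = μ_Y + ρ(σ_Y/σ_X)(x − μ_X) for jointly normal variables.
E[Y | X=-2.8] = -0.2 + (-0.78)·(2.9/2.0)·(-2.8 − (0.2)) = -0.2 + (-1.131)·(-3) = 3.1930.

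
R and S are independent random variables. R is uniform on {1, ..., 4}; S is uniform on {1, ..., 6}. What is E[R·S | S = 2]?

Outcomes with S = 2: (1,2), (2,2), (3,2), (4,2), each with probability 1/24.
E[R·S | S = 2] = (2 + 4 + 6 + 8) / 4 = 5.

5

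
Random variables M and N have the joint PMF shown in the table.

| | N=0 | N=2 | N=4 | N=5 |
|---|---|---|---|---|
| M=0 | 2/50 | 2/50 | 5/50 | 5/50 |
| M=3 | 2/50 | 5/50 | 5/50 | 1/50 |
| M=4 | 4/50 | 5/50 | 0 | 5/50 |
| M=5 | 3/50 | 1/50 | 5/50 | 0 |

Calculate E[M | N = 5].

P(N = 5) = 11/50.
Σ M·P over the event = 0·(5/50) + 3·(1/50) + 4·(5/50) = 23/50.
E[M | N = 5] = (23/50) / (11/50) = 23/11.

23/11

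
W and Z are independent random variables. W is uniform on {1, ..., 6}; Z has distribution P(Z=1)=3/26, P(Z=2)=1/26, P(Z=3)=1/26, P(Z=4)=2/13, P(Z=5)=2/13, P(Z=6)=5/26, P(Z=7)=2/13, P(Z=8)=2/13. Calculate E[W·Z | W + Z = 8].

P(W + Z = 8) = 19/156.
Summing WZ·P(x,y) over outcomes with W + Z = 8 gives 239/156.
E[W·Z | W + Z = 8] = (239/156) / (19/156) = 239/19.

239/19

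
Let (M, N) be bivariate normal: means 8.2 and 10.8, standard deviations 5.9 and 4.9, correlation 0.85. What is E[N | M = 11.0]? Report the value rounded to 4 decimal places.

For a bivariate normal, E[N | M=x] = μ_N + ρ·(σ_N/σ_M)·(x − μ_M).
E[N | M=11.0] = 10.8 + (0.85)·(4.9/5.9)·(11.0 − (8.2)) = 10.8 + (0.70593)·(2.8) = 12.7766.

12.7766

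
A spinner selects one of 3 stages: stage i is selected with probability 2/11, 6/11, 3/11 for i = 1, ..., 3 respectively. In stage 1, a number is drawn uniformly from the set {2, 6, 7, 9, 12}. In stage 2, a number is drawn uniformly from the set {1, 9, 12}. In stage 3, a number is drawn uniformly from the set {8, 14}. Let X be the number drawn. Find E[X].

E[X | stage 1] = (2+6+7+9+12)/5 = 36/5.
E[X | stage 2] = (1+9+12)/3 = 22/3.
E[X | stage 3] = (8+14)/2 = 11.
By the law of total expectation,
E[X] = (2/11)·(36/5) + (6/11)·(22/3) + (3/11)·(11) = 457/55.

457/55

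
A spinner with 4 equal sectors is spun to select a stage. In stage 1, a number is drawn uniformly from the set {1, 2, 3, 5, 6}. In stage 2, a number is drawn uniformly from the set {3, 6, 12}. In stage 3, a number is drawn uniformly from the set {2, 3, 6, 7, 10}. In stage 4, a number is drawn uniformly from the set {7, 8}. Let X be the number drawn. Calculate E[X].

47/8

E[X | stage 1] = (1+2+3+5+6)/5 = 17/5.
E[X | stage 2] = (3+6+12)/3 = 7.
E[X | stage 3] = (2+3+6+7+10)/5 = 28/5.
E[X | stage 4] = (7+8)/2 = 15/2.
E[X] = (1/4)·(17/5) + (1/4)·(7) + (1/4)·(28/5) + (1/4)·(15/2) = 47/8.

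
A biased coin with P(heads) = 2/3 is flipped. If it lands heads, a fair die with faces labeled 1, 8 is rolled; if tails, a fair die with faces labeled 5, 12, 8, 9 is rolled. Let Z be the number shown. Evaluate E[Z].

E[Z | heads] = (1+8)/2 = 9/2.
E[Z | tails] = (5+12+8+9)/4 = 17/2.
By the law of total expectation,
E[Z] = (2/3)·(9/2) + (1/3)·(17/2) = 35/6.

35/6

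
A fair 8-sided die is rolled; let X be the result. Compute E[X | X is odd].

4

Given X is odd, X is equally likely to be any of {1, 3, 5, 7}.
E[X | X is odd] = (1 + 3 + 5 + 7) / 4 = 4.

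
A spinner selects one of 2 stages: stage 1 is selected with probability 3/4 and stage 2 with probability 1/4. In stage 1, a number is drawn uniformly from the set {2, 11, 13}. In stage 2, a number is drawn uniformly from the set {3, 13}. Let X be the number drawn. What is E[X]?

E[X | stage 1] = (2+11+13)/3 = 26/3.
E[X | stage 2] = (3+13)/2 = 8.
E[X] = (3/4)·(26/3) + (1/4)·(8) = 17/2.

17/2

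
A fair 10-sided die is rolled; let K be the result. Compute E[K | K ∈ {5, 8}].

13/2

P(K ∈ {5, 8}) = 1/5.
Σ over the event: 5·1/10 + 8·1/10 = 13/10.
E[K | K ∈ {5, 8}] = (13/10) / (1/5) = 13/2.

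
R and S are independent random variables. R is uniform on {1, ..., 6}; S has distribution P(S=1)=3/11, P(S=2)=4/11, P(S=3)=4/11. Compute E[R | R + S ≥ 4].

P(R + S ≥ 4) = 28/33.
Summing R·P(x,y) over outcomes with R + S ≥ 4 gives 109/33.
E[R | R + S ≥ 4] = (109/33) / (28/33) = 109/28.

109/28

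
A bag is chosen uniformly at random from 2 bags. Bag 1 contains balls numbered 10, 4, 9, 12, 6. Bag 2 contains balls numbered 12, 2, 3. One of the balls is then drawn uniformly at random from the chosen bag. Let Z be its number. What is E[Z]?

E[Z | bag 1] = (10+4+9+12+6)/5 = 41/5.
E[Z | bag 2] = (12+2+3)/3 = 17/3.
E[Z] = (1/2)·(41/5) + (1/2)·(17/3) = 104/15.

104/15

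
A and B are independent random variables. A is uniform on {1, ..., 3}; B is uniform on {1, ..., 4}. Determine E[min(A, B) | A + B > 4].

13/6

P(A + B > 4) = 1/2.
Summing min(A,B)·P(x,y) over outcomes with A + B > 4 gives 13/12.
E[min(A, B) | A + B > 4] = (13/12) / (1/2) = 13/6.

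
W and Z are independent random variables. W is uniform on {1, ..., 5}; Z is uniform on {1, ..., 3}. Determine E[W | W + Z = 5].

Outcomes with W + Z = 5: (2,3), (3,2), (4,1), each with probability 1/15.
E[W | W + Z = 5] = (2 + 3 + 4) / 3 = 3.

3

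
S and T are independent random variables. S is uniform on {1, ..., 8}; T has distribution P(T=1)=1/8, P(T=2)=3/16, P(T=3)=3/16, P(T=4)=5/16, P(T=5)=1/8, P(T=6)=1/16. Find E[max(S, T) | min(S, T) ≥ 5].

P(min(S, T) ≥ 5) = 3/32.
Summing max(S,T)·P(x,y) over outcomes with min(S, T) ≥ 5 gives 79/128.
E[max(S, T) | min(S, T) ≥ 5] = (79/128) / (3/32) = 79/12.

79/12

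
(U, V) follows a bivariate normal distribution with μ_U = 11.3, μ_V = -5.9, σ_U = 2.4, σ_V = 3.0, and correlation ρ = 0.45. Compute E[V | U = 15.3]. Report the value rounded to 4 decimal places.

The regression of V on U has slope ρ·σ_V/σ_U and passes through (μ_U, μ_V).
E[V | U=15.3] = -5.9 + (0.45)·(3.0/2.4)·(15.3 − (11.3)) = -5.9 + (0.5625)·(4) = -3.6500.

-3.6500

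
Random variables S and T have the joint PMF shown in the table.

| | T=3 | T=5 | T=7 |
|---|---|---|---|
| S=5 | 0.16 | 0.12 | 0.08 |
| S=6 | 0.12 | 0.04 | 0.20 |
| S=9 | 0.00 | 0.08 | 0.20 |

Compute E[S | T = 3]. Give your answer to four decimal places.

P(T = 3) = 0.28.
Σ S·P over the event = 5·(0.16) + 6·(0.12) = 1.52.
E[S | T = 3] = (1.52) / (0.28) = 5.4286.

5.4286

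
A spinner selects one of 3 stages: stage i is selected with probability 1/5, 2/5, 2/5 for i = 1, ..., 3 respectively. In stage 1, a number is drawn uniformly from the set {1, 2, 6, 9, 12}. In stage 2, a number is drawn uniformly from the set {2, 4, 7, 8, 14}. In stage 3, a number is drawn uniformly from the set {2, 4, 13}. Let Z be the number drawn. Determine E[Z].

98/15

E[Z | stage 1] = (1+2+6+9+12)/5 = 6.
E[Z | stage 2] = (2+4+7+8+14)/5 = 7.
E[Z | stage 3] = (2+4+13)/3 = 19/3.
By the law of total expectation,
E[Z] = (1/5)·(6) + (2/5)·(7) + (2/5)·(19/3) = 98/15.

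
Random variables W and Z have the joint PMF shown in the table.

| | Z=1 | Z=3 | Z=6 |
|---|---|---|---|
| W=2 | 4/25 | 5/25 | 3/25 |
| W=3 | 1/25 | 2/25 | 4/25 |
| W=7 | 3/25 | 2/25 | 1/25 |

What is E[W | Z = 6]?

P(Z = 6) = 8/25.
Σ W·P over the event = 2·(3/25) + 3·(4/25) + 7·(1/25) = 1.
E[W | Z = 6] = (1) / (8/25) = 25/8.

25/8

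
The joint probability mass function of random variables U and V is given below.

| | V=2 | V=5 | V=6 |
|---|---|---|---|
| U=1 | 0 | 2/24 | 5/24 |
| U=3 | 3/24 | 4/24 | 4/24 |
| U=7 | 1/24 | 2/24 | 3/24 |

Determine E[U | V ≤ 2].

P(V ≤ 2) = 1/6.
Summing U·P(U=x,V=y) over the conditioning event gives 2/3.
E[U | V ≤ 2] = (2/3) / (1/6) = 4.

4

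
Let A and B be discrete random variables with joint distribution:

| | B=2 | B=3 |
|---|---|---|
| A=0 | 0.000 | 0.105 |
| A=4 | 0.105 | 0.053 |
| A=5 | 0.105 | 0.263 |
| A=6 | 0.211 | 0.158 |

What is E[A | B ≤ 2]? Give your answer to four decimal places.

P(B ≤ 2) = 0.421.
Σ A·P over the event = 4·(0.105) + 5·(0.105) + 6·(0.211) = 2.211.
E[A | B ≤ 2] = (2.211) / (0.421) = 5.2518.

5.2518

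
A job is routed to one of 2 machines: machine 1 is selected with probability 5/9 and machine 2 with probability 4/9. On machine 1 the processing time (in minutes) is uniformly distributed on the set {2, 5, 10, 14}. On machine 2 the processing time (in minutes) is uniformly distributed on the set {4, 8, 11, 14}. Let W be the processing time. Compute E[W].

E[W | machine 1] = (2+5+10+14)/4 = 31/4.
E[W | machine 2] = (4+8+11+14)/4 = 37/4.
E[W] = (5/9)·(31/4) + (4/9)·(37/4) = 101/12.

101/12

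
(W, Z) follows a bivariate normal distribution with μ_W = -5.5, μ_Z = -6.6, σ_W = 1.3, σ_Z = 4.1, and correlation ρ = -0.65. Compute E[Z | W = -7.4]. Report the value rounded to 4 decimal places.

-2.7050

The regression of Z on W has slope ρ·σ_Z/σ_W and passes through (μ_W, μ_Z).
E[Z | W=-7.4] = -6.6 + (-0.65)·(4.1/1.3)·(-7.4 − (-5.5)) = -6.6 + (-2.05)·(-1.9) = -2.7050.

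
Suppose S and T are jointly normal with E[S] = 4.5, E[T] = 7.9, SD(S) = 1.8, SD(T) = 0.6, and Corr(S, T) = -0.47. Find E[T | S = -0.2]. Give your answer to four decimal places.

E[T | S=x] = μ_T + ρ(σ_T/σ_S)(x − μ_S) for jointly normal variables.
E[T | S=-0.2] = 7.9 + (-0.47)·(0.6/1.8)·(-0.2 − (4.5)) = 7.9 + (-0.15667)·(-4.7) = 8.6363.

8.6363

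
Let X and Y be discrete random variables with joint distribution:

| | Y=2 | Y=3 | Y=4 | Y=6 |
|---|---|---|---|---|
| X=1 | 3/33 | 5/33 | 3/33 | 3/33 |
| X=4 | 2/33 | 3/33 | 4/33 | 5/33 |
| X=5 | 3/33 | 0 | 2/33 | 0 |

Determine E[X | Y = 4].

P(Y = 4) = 3/11.
Σ X·P over the event = 1·(3/33) + 4·(4/33) + 5·(2/33) = 29/33.
E[X | Y = 4] = (29/33) / (3/11) = 29/9.

29/9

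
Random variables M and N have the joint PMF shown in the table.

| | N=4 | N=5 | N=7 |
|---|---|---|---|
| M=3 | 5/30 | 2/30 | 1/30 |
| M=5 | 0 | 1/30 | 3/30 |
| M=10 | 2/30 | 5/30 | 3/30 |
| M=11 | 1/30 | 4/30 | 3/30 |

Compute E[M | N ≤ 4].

23/4

P(N ≤ 4) = 4/15.
Σ M·P over the event = 3·(5/30) + 10·(2/30) + 11·(1/30) = 23/15.
E[M | N ≤ 4] = (23/15) / (4/15) = 23/4.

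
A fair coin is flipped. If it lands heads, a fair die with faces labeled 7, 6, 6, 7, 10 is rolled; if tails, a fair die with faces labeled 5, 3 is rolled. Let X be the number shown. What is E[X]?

28/5

E[X | heads] = (7+6+6+7+10)/5 = 36/5.
E[X | tails] = (5+3)/2 = 4.
E[X] = (1/2)·(36/5) + (1/2)·(4) = 28/5.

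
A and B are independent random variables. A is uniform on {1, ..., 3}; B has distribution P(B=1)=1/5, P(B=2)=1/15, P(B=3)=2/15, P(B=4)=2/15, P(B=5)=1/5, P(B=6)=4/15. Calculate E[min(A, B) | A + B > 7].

P(A + B > 7) = 11/45.
Summing min(A,B)·P(x,y) over outcomes with A + B > 7 gives 29/45.
E[min(A, B) | A + B > 7] = (29/45) / (11/45) = 29/11.

29/11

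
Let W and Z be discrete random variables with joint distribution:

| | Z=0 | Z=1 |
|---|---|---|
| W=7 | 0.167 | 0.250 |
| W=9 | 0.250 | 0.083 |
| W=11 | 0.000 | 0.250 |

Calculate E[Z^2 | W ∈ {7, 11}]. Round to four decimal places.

P(W ∈ {7, 11}) = 0.667.
Σ Z^2·P over the event = 0·(0.167) + 1·(0.250) + 1·(0.250) = 0.500.
E[Z^2 | W ∈ {7, 11}] = (0.500) / (0.667) = 0.7496.

0.7496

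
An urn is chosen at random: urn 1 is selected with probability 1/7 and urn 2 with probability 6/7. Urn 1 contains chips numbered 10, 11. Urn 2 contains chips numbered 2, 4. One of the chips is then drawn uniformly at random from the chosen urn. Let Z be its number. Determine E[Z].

E[Z | urn 1] = (10+11)/2 = 21/2.
E[Z | urn 2] = (2+4)/2 = 3.
By the law of total expectation,
E[Z] = (1/7)·(21/2) + (6/7)·(3) = 57/14.

57/14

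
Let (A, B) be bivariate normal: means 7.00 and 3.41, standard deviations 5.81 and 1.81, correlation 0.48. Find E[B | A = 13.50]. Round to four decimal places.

4.3820

The regression of B on A has slope ρ·σ_B/σ_A and passes through (μ_A, μ_B).
E[B | A=13.50] = 3.41 + (0.48)·(1.81/5.81)·(13.50 − (7.00)) = 3.41 + (0.14954)·(6.5) = 4.3820.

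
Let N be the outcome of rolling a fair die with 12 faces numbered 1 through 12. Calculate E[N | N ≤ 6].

7/2

Given N ≤ 6, N is equally likely to be any of {1, 2, 3, 4, 5, 6}.
E[N | N ≤ 6] = (1 + 2 + 3 + 4 + 5 + 6) / 6 = 7/2.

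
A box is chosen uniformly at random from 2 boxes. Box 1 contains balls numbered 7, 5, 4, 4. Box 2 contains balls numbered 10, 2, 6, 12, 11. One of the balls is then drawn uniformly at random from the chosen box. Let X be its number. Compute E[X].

33/5

E[X | box 1] = (7+5+4+4)/4 = 5.
E[X | box 2] = (10+2+6+12+11)/5 = 41/5.
E[X] = (1/2)·(5) + (1/2)·(41/5) = 33/5.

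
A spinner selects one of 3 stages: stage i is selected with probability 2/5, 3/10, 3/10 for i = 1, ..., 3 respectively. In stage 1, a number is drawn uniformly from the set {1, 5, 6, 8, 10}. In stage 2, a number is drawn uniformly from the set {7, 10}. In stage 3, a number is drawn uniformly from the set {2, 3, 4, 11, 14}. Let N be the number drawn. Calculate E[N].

699/100

E[N | stage 1] = (1+5+6+8+10)/5 = 6.
E[N | stage 2] = (7+10)/2 = 17/2.
E[N | stage 3] = (2+3+4+11+14)/5 = 34/5.
By the law of total expectation,
E[N] = (2/5)·(6) + (3/10)·(17/2) + (3/10)·(34/5) = 699/100.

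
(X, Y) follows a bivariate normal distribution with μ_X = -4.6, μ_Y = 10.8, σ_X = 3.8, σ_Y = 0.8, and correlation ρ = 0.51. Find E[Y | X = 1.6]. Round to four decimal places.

E[Y | X=x] = μ_Y + ρ(σ_Y/σ_X)(x − μ_X) for jointly normal variables.
E[Y | X=1.6] = 10.8 + (0.51)·(0.8/3.8)·(1.6 − (-4.6)) = 10.8 + (0.10737)·(6.2) = 11.4657.

11.4657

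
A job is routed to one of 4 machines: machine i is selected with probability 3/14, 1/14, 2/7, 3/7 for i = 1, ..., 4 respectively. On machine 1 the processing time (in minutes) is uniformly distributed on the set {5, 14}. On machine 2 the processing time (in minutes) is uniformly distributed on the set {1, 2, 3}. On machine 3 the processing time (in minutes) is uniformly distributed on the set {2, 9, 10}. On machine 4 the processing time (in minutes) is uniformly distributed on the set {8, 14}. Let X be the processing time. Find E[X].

249/28

E[X | machine 1] = (5+14)/2 = 19/2.
E[X | machine 2] = (1+2+3)/3 = 2.
E[X | machine 3] = (2+9+10)/3 = 7.
E[X | machine 4] = (8+14)/2 = 11.
E[X] = (3/14)·(19/2) + (1/14)·(2) + (2/7)·(7) + (3/7)·(11) = 249/28.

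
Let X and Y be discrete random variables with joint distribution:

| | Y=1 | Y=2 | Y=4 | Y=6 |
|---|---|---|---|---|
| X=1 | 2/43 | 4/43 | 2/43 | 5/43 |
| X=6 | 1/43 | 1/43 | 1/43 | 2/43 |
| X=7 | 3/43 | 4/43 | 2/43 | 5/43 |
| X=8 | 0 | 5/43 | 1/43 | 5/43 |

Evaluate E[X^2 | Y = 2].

P(Y = 2) = 14/43.
Σ X^2·P over the event = 1·(4/43) + 36·(1/43) + 49·(4/43) + 64·(5/43) = 556/43.
E[X^2 | Y = 2] = (556/43) / (14/43) = 278/7.

278/7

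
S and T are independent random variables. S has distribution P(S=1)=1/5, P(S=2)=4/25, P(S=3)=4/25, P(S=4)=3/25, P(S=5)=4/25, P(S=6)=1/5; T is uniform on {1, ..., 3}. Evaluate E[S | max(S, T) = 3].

7/3

P(max(S, T) = 3) = 7/25.
Summing S·P(x,y) over outcomes with max(S, T) = 3 gives 49/75.
E[S | max(S, T) = 3] = (49/75) / (7/25) = 7/3.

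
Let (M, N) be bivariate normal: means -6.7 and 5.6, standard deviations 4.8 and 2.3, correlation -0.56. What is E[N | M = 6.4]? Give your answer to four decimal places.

2.0848

For a bivariate normal, E[N | M=x] = μ_N + ρ·(σ_N/σ_M)·(x − μ_M).
E[N | M=6.4] = 5.6 + (-0.56)·(2.3/4.8)·(6.4 − (-6.7)) = 5.6 + (-0.268333)·(13.1) = 2.0848.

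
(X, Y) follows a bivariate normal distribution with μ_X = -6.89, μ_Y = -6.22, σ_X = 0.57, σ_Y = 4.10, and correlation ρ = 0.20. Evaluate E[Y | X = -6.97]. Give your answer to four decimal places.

-6.3351

E[Y | X=x] = μ_Y + ρ(σ_Y/σ_X)(x − μ_X) for jointly normal variables.
E[Y | X=-6.97] = -6.22 + (0.20)·(4.10/0.57)·(-6.97 − (-6.89)) = -6.22 + (1.4386)·(-0.08) = -6.3351.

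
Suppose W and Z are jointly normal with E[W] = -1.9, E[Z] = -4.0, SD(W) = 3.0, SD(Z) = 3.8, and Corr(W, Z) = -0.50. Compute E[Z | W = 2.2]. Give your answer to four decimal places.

The regression of Z on W has slope ρ·σ_Z/σ_W and passes through (μ_W, μ_Z).
E[Z | W=2.2] = -4.0 + (-0.50)·(3.8/3.0)·(2.2 − (-1.9)) = -4.0 + (-0.63333)·(4.1) = -6.5967.

-6.5967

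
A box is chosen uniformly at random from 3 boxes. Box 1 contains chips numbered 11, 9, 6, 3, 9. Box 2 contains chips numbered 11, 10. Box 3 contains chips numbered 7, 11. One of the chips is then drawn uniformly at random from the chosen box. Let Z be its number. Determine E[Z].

271/30

E[Z | box 1] = (11+9+6+3+9)/5 = 38/5.
E[Z | box 2] = (11+10)/2 = 21/2.
E[Z | box 3] = (7+11)/2 = 9.
By the law of total expectation,
E[Z] = (1/3)·(38/5) + (1/3)·(21/2) + (1/3)·(9) = 271/30.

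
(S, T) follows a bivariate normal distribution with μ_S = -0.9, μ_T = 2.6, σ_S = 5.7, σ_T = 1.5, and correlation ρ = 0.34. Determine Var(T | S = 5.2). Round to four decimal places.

1.9899

The conditional variance in a bivariate normal is σ_T²(1 − ρ²), independent of x.
Var(T | S=5.2) = (1.5)²·(1 − (0.34)²) = 2.25·0.8844 = 1.9899.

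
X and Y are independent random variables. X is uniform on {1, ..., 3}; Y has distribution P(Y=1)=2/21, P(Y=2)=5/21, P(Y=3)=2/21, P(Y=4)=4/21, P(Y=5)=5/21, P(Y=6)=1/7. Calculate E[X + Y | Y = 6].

P(Y = 6) = 1/7.
Summing (X+Y)·P(x,y) over outcomes with Y = 6 gives 8/7.
E[X + Y | Y = 6] = (8/7) / (1/7) = 8.

8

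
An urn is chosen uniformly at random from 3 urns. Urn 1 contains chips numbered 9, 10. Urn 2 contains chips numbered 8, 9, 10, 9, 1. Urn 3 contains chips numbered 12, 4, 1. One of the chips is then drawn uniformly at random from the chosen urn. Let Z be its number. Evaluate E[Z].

677/90

E[Z | urn 1] = (9+10)/2 = 19/2.
E[Z | urn 2] = (8+9+10+9+1)/5 = 37/5.
E[Z | urn 3] = (12+4+1)/3 = 17/3.
E[Z] = (1/3)·(19/2) + (1/3)·(37/5) + (1/3)·(17/3) = 677/90.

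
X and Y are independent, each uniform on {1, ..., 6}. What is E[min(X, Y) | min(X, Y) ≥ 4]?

P(min(X, Y) ≥ 4) = 1/4.
Summing min(X,Y)·P(x,y) over outcomes with min(X, Y) ≥ 4 gives 41/36.
E[min(X, Y) | min(X, Y) ≥ 4] = (41/36) / (1/4) = 41/9.

41/9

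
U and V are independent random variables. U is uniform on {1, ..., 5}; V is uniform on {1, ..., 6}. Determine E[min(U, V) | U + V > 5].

P(U + V > 5) = 2/3.
Summing min(U,V)·P(x,y) over outcomes with U + V > 5 gives 19/10.
E[min(U, V) | U + V > 5] = (19/10) / (2/3) = 57/20.

57/20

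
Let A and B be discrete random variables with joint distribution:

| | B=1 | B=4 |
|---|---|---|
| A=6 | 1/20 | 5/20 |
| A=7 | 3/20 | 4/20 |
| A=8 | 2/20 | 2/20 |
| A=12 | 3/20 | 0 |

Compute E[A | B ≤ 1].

79/9

P(B ≤ 1) = 9/20.
Σ A·P over the event = 6·(1/20) + 7·(3/20) + 8·(2/20) + 12·(3/20) = 79/20.
E[A | B ≤ 1] = (79/20) / (9/20) = 79/9.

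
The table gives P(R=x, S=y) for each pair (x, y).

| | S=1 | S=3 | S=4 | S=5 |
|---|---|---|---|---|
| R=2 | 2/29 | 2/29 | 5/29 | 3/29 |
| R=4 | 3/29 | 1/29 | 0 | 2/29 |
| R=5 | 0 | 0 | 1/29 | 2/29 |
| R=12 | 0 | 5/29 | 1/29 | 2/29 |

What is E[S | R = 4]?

8/3

P(R = 4) = 6/29.
Σ S·P over the event = 1·(3/29) + 3·(1/29) + 5·(2/29) = 16/29.
E[S | R = 4] = (16/29) / (6/29) = 8/3.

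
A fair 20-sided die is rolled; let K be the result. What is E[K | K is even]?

Given K is even, K is equally likely to be any of {2, 4, 6, 8, 10, 12, 14, 16, 18, 20}.
E[K | K is even] = (2 + 4 + 6 + 8 + 10 + 12 + 14 + 16 + 18 + 20) / 10 = 11.

11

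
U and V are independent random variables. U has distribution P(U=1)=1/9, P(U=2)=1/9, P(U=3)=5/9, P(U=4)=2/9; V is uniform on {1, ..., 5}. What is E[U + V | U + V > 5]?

P(U + V > 5) = 26/45.
Summing (U+V)·P(x,y) over outcomes with U + V > 5 gives 184/45.
E[U + V | U + V > 5] = (184/45) / (26/45) = 92/13.

92/13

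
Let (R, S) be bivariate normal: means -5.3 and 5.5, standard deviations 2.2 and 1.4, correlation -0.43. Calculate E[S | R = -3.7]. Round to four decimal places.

5.0622

The regression of S on R has slope ρ·σ_S/σ_R and passes through (μ_R, μ_S).
E[S | R=-3.7] = 5.5 + (-0.43)·(1.4/2.2)·(-3.7 − (-5.3)) = 5.5 + (-0.27364)·(1.6) = 5.0622.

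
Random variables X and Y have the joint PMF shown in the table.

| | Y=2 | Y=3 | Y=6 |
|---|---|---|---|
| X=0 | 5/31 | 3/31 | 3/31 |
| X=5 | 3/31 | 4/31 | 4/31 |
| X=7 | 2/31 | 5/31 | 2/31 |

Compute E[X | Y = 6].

34/9

P(Y = 6) = 9/31.
Summing X·P(X=x,Y=y) over the conditioning event gives 34/31.
E[X | Y = 6] = (34/31) / (9/31) = 34/9.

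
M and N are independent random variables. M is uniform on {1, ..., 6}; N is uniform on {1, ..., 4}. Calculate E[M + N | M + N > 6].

P(M + N > 6) = 5/12.
Summing (M+N)·P(x,y) over outcomes with M + N > 6 gives 10/3.
E[M + N | M + N > 6] = (10/3) / (5/12) = 8.

8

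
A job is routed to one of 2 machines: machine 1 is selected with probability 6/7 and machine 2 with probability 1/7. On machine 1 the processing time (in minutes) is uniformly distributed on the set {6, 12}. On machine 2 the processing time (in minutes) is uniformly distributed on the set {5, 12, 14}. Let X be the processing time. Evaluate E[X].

E[X | machine 1] = (6+12)/2 = 9.
E[X | machine 2] = (5+12+14)/3 = 31/3.
E[X] = (6/7)·(9) + (1/7)·(31/3) = 193/21.

193/21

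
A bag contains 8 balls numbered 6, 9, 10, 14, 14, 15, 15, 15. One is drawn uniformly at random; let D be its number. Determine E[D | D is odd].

27/2

P(D is odd) = 1/2.
Σ over the event: 9·1/8 + 15·3/8 = 27/4.
E[D | D is odd] = (27/4) / (1/2) = 27/2.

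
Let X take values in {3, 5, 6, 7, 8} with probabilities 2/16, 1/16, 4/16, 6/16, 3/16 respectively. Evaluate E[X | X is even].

P(X is even) = 7/16.
Σ over the event: 6·1/4 + 8·3/16 = 3.
E[X | X is even] = (3) / (7/16) = 48/7.

48/7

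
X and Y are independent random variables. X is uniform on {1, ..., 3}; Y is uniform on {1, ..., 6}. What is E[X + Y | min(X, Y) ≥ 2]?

13/2

Outcomes with min(X, Y) ≥ 2: (2,2), (2,3), (2,4), (2,5), (2,6), (3,2), (3,3), (3,4), (3,5), (3,6), each with probability 1/18.
E[X + Y | min(X, Y) ≥ 2] = (4 + 5 + 6 + 7 + 8 + 5 + 6 + 7 + 8 + 9) / 10 = 13/2.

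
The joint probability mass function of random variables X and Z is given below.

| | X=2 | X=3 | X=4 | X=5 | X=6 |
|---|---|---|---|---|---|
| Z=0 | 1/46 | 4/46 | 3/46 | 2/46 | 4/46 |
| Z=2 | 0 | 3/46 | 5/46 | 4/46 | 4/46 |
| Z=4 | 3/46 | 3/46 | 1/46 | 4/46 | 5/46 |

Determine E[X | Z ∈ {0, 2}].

P(Z ∈ {0, 2}) = 15/23.
Summing X·P(X=x,Z=y) over the conditioning event gives 133/46.
E[X | Z ∈ {0, 2}] = (133/46) / (15/23) = 133/30.

133/30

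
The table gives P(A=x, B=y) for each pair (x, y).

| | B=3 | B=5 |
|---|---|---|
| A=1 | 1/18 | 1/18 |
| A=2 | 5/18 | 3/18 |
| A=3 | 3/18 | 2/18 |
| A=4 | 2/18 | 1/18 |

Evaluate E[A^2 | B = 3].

80/11

P(B = 3) = 11/18.
Σ A^2·P over the event = 1·(1/18) + 4·(5/18) + 9·(3/18) + 16·(2/18) = 40/9.
E[A^2 | B = 3] = (40/9) / (11/18) = 80/11.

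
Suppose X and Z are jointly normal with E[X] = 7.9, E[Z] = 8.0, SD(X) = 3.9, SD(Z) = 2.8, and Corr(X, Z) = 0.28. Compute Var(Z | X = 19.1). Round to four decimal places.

7.2253

For a bivariate normal, Var(Z | X=x) = σ_Z²(1 − ρ²).
Var(Z | X=19.1) = (2.8)²·(1 − (0.28)²) = 7.84·0.9216 = 7.2253.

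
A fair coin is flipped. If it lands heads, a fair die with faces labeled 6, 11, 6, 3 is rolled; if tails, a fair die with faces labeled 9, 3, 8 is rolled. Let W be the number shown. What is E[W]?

E[W | heads] = (6+11+6+3)/4 = 13/2.
E[W | tails] = (9+3+8)/3 = 20/3.
E[W] = (1/2)·(13/2) + (1/2)·(20/3) = 79/12.

79/12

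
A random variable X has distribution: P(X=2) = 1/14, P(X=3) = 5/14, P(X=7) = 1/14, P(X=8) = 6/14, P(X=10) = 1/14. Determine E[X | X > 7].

58/7

P(X > 7) = 1/2.
Σ over the event: 8·3/7 + 10·1/14 = 29/7.
E[X | X > 7] = (29/7) / (1/2) = 58/7.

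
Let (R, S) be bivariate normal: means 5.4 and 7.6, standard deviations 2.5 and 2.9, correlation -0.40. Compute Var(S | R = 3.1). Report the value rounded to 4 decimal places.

Var(S | R=x) = (1 − ρ²)·σ_S².
Var(S | R=3.1) = (2.9)²·(1 − (-0.40)²) = 8.41·0.84 = 7.0644.

7.0644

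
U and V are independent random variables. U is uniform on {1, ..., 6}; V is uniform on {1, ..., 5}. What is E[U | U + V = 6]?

Outcomes with U + V = 6: (1,5), (2,4), (3,3), (4,2), (5,1), each with probability 1/30.
E[U | U + V = 6] = (1 + 2 + 3 + 4 + 5) / 5 = 3.

3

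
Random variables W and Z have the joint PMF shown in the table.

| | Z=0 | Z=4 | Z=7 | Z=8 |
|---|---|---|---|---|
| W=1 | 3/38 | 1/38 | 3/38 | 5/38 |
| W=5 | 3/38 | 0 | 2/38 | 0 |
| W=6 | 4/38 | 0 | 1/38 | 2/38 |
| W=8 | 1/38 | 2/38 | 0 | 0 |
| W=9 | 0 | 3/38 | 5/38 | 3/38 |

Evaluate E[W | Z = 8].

P(Z = 8) = 5/19.
Σ W·P over the event = 1·(5/38) + 6·(2/38) + 9·(3/38) = 22/19.
E[W | Z = 8] = (22/19) / (5/19) = 22/5.

22/5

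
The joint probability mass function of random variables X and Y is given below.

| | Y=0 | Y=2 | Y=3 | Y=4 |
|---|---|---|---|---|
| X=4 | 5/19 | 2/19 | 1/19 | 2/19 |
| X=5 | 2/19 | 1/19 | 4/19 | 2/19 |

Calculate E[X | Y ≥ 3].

P(Y ≥ 3) = 9/19.
Σ X·P over the event = 4·(1/19) + 4·(2/19) + 5·(4/19) + 5·(2/19) = 42/19.
E[X | Y ≥ 3] = (42/19) / (9/19) = 14/3.

14/3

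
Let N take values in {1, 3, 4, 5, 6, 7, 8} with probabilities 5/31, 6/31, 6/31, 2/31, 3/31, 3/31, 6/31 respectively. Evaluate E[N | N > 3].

121/20

P(N > 3) = 20/31.
Σ over the event: 4·6/31 + 5·2/31 + 6·3/31 + 7·3/31 + 8·6/31 = 121/31.
E[N | N > 3] = (121/31) / (20/31) = 121/20.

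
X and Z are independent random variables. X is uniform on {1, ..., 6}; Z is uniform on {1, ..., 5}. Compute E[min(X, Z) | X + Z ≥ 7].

16/5

P(X + Z ≥ 7) = 1/2.
Summing min(X,Z)·P(x,y) over outcomes with X + Z ≥ 7 gives 8/5.
E[min(X, Z) | X + Z ≥ 7] = (8/5) / (1/2) = 16/5.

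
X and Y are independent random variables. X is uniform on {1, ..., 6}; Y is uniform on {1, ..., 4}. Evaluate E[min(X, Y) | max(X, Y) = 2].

Outcomes with max(X, Y) = 2: (1,2), (2,1), (2,2), each with probability 1/24.
E[min(X, Y) | max(X, Y) = 2] = (1 + 1 + 2) / 3 = 4/3.

4/3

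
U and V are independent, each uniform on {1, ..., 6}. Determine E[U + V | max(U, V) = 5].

70/9

P(max(U, V) = 5) = 1/4.
Summing (U+V)·P(x,y) over outcomes with max(U, V) = 5 gives 35/18.
E[U + V | max(U, V) = 5] = (35/18) / (1/4) = 70/9.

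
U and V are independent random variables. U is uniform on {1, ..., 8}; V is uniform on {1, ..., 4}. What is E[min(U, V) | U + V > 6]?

49/18

P(U + V > 6) = 9/16.
Summing min(U,V)·P(x,y) over outcomes with U + V > 6 gives 49/32.
E[min(U, V) | U + V > 6] = (49/32) / (9/16) = 49/18.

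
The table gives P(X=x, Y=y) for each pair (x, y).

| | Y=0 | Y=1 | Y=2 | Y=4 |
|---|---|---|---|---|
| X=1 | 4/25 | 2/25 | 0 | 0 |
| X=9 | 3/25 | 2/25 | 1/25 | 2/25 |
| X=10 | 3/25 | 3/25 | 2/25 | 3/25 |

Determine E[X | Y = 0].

61/10

P(Y = 0) = 2/5.
Summing X·P(X=x,Y=y) over the conditioning event gives 61/25.
E[X | Y = 0] = (61/25) / (2/5) = 61/10.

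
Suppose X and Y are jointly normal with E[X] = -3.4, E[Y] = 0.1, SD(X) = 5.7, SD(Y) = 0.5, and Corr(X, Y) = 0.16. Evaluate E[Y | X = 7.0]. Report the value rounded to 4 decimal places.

The regression of Y on X has slope ρ·σ_Y/σ_X and passes through (μ_X, μ_Y).
E[Y | X=7.0] = 0.1 + (0.16)·(0.5/5.7)·(7.0 − (-3.4)) = 0.1 + (0.014035)·(10.4) = 0.2460.

0.2460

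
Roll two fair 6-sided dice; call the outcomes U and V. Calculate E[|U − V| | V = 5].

11/6

P(V = 5) = 1/6.
Summing |U−V|·P(x,y) over outcomes with V = 5 gives 11/36.
E[|U − V| | V = 5] = (11/36) / (1/6) = 11/6.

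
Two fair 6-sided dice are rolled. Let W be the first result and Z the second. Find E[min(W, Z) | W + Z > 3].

8/3

P(W + Z > 3) = 11/12.
Summing min(W,Z)·P(x,y) over outcomes with W + Z > 3 gives 22/9.
E[min(W, Z) | W + Z > 3] = (22/9) / (11/12) = 8/3.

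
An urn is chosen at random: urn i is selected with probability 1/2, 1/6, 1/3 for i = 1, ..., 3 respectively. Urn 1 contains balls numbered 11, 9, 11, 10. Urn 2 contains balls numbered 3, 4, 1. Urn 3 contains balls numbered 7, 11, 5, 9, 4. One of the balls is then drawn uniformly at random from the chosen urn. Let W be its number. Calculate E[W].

2869/360

E[W | urn 1] = (11+9+11+10)/4 = 41/4.
E[W | urn 2] = (3+4+1)/3 = 8/3.
E[W | urn 3] = (7+11+5+9+4)/5 = 36/5.
By the law of total expectation,
E[W] = (1/2)·(41/4) + (1/6)·(8/3) + (1/3)·(36/5) = 2869/360.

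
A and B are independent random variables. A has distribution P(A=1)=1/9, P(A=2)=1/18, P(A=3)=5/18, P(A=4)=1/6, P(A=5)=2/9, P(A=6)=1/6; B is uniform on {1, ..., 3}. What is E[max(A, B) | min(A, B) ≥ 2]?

135/32

P(min(A, B) ≥ 2) = 16/27.
Summing max(A,B)·P(x,y) over outcomes with min(A, B) ≥ 2 gives 5/2.
E[max(A, B) | min(A, B) ≥ 2] = (5/2) / (16/27) = 135/32.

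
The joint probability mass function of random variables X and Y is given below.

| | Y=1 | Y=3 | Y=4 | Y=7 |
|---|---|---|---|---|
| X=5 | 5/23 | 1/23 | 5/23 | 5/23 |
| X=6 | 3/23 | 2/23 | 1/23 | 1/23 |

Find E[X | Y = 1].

43/8

P(Y = 1) = 8/23.
Σ X·P over the event = 5·(5/23) + 6·(3/23) = 43/23.
E[X | Y = 1] = (43/23) / (8/23) = 43/8.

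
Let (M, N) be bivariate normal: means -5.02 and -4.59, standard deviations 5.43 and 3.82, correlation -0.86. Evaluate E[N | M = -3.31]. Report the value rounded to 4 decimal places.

For a bivariate normal, E[N | M=x] = μ_N + ρ·(σ_N/σ_M)·(x − μ_M).
E[N | M=-3.31] = -4.59 + (-0.86)·(3.82/5.43)·(-3.31 − (-5.02)) = -4.59 + (-0.60501)·(1.71) = -5.6246.

-5.6246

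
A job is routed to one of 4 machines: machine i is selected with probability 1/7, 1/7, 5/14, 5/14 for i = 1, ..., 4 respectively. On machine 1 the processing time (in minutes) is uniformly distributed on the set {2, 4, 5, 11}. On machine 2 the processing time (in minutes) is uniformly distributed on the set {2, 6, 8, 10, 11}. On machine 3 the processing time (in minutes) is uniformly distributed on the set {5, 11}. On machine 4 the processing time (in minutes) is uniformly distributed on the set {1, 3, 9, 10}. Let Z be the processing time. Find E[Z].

1891/280

E[Z | machine 1] = (2+4+5+11)/4 = 11/2.
E[Z | machine 2] = (2+6+8+10+11)/5 = 37/5.
E[Z | machine 3] = (5+11)/2 = 8.
E[Z | machine 4] = (1+3+9+10)/4 = 23/4.
E[Z] = (1/7)·(11/2) + (1/7)·(37/5) + (5/14)·(8) + (5/14)·(23/4) = 1891/280.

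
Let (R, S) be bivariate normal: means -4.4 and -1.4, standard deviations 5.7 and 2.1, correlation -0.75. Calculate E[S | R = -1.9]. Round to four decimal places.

-2.0908

For a bivariate normal, E[S | R=x] = μ_S + ρ·(σ_S/σ_R)·(x − μ_R).
E[S | R=-1.9] = -1.4 + (-0.75)·(2.1/5.7)·(-1.9 − (-4.4)) = -1.4 + (-0.27632)·(2.5) = -2.0908.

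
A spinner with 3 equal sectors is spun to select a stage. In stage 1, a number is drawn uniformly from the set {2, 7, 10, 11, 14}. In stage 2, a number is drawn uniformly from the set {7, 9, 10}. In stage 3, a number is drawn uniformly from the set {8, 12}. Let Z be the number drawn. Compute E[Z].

412/45

E[Z | stage 1] = (2+7+10+11+14)/5 = 44/5.
E[Z | stage 2] = (7+9+10)/3 = 26/3.
E[Z | stage 3] = (8+12)/2 = 10.
E[Z] = (1/3)·(44/5) + (1/3)·(26/3) + (1/3)·(10) = 412/45.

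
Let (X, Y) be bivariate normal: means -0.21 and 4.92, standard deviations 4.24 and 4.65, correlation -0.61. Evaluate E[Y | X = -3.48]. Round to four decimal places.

For a bivariate normal, E[Y | X=x] = μ_Y + ρ·(σ_Y/σ_X)·(x − μ_X).
E[Y | X=-3.48] = 4.92 + (-0.61)·(4.65/4.24)·(-3.48 − (-0.21)) = 4.92 + (-0.66899)·(-3.27) = 7.1076.

7.1076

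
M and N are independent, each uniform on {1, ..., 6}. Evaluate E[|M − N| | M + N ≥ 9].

7/5

Outcomes with M + N ≥ 9: (3,6), (4,5), (4,6), (5,4), (5,5), (5,6), (6,3), (6,4), (6,5), (6,6), each with probability 1/36.
E[|M − N| | M + N ≥ 9] = (3 + 1 + 2 + 1 + 0 + 1 + 3 + 2 + 1 + 0) / 10 = 7/5.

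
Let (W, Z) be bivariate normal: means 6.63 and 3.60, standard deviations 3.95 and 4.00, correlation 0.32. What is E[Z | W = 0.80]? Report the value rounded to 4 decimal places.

1.7108

E[Z | W=x] = μ_Z + ρ(σ_Z/σ_W)(x − μ_W) for jointly normal variables.
E[Z | W=0.80] = 3.60 + (0.32)·(4.00/3.95)·(0.80 − (6.63)) = 3.60 + (0.32405)·(-5.83) = 1.7108.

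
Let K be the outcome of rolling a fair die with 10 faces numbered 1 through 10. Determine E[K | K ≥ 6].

8

Given K ≥ 6, K is equally likely to be any of {6, 7, 8, 9, 10}.
E[K | K ≥ 6] = (6 + 7 + 8 + 9 + 10) / 5 = 8.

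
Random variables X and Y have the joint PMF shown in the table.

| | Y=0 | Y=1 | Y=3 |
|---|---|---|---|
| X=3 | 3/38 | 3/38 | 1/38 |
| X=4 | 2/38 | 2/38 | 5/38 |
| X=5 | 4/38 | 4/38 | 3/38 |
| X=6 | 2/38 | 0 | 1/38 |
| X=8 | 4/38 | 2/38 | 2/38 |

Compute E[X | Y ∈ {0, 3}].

P(Y ∈ {0, 3}) = 27/38.
Summing X·P(X=x,Y=y) over the conditioning event gives 141/38.
E[X | Y ∈ {0, 3}] = (141/38) / (27/38) = 47/9.

47/9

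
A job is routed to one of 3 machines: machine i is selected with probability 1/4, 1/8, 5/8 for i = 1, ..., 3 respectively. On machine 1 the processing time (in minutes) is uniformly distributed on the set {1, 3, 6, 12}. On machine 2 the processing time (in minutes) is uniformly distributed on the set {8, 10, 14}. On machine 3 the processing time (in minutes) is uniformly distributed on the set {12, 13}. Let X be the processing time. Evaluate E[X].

E[X | machine 1] = (1+3+6+12)/4 = 11/2.
E[X | machine 2] = (8+10+14)/3 = 32/3.
E[X | machine 3] = (12+13)/2 = 25/2.
E[X] = (1/4)·(11/2) + (1/8)·(32/3) + (5/8)·(25/2) = 505/48.

505/48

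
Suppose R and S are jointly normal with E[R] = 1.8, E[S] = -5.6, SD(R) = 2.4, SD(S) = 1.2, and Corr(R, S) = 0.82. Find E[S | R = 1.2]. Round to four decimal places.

For a bivariate normal, E[S | R=x] = μ_S + ρ·(σ_S/σ_R)·(x − μ_R).
E[S | R=1.2] = -5.6 + (0.82)·(1.2/2.4)·(1.2 − (1.8)) = -5.6 + (0.41)·(-0.6) = -5.8460.

-5.8460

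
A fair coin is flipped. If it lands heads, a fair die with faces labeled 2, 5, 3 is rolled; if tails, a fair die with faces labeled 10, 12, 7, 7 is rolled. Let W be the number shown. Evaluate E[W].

E[W | heads] = (2+5+3)/3 = 10/3.
E[W | tails] = (10+12+7+7)/4 = 9.
E[W] = (1/2)·(10/3) + (1/2)·(9) = 37/6.

37/6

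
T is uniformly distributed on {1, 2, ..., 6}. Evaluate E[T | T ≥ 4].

Given T ≥ 4, T is equally likely to be any of {4, 5, 6}.
E[T | T ≥ 4] = (4 + 5 + 6) / 3 = 5.

5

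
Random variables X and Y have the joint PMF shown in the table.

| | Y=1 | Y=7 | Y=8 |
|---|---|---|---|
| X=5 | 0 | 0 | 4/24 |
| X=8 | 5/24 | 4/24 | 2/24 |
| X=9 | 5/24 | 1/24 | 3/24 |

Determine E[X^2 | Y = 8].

157/3

P(Y = 8) = 3/8.
Summing X^2·P(X=x,Y=y) over the conditioning event gives 157/8.
E[X^2 | Y = 8] = (157/8) / (3/8) = 157/3.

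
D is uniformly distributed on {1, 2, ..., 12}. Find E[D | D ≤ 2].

Given D ≤ 2, D is equally likely to be any of {1, 2}.
E[D | D ≤ 2] = (1 + 2) / 2 = 3/2.

3/2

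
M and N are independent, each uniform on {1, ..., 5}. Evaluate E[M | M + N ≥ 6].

P(M + N ≥ 6) = 3/5.
Summing M·P(x,y) over outcomes with M + N ≥ 6 gives 11/5.
E[M | M + N ≥ 6] = (11/5) / (3/5) = 11/3.

11/3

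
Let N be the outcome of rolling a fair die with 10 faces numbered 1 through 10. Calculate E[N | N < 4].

2

Given N < 4, N is equally likely to be any of {1, 2, 3}.
E[N | N < 4] = (1 + 2 + 3) / 3 = 2.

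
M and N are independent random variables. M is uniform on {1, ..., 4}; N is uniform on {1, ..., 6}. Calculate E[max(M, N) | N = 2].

11/4

Outcomes with N = 2: (1,2), (2,2), (3,2), (4,2), each with probability 1/24.
E[max(M, N) | N = 2] = (2 + 2 + 3 + 4) / 4 = 11/4.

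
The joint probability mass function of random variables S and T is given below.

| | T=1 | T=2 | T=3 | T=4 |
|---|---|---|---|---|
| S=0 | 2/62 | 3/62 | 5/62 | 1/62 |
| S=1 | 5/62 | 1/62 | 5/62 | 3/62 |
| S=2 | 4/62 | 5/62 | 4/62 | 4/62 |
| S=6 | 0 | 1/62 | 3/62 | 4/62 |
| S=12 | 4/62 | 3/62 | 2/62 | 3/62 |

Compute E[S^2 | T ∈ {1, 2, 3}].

1503/47

P(T ∈ {1, 2, 3}) = 47/62.
Summing S^2·P(S=x,T=y) over the conditioning event gives 1503/62.
E[S^2 | T ∈ {1, 2, 3}] = (1503/62) / (47/62) = 1503/47.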